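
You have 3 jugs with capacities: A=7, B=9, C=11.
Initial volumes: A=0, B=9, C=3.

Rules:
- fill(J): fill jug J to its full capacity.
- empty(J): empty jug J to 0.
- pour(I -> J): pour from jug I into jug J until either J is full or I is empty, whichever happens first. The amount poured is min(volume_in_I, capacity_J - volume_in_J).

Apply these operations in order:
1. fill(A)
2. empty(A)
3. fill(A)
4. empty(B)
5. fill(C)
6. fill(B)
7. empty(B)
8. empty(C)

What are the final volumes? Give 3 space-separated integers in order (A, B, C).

Answer: 7 0 0

Derivation:
Step 1: fill(A) -> (A=7 B=9 C=3)
Step 2: empty(A) -> (A=0 B=9 C=3)
Step 3: fill(A) -> (A=7 B=9 C=3)
Step 4: empty(B) -> (A=7 B=0 C=3)
Step 5: fill(C) -> (A=7 B=0 C=11)
Step 6: fill(B) -> (A=7 B=9 C=11)
Step 7: empty(B) -> (A=7 B=0 C=11)
Step 8: empty(C) -> (A=7 B=0 C=0)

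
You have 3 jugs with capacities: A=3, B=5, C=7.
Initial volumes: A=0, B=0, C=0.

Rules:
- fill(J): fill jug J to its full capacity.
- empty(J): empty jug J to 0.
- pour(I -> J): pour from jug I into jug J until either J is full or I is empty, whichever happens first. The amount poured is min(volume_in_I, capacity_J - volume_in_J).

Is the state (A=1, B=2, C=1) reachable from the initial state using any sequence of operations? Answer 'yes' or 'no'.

BFS explored all 144 reachable states.
Reachable set includes: (0,0,0), (0,0,1), (0,0,2), (0,0,3), (0,0,4), (0,0,5), (0,0,6), (0,0,7), (0,1,0), (0,1,1), (0,1,2), (0,1,3) ...
Target (A=1, B=2, C=1) not in reachable set → no.

Answer: no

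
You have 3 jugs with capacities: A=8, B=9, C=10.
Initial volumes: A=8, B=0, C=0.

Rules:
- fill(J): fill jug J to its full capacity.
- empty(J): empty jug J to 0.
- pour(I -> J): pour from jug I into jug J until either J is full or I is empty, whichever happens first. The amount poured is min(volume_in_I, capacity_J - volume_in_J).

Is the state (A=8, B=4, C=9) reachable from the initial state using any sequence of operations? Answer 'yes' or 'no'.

BFS from (A=8, B=0, C=0):
  1. empty(A) -> (A=0 B=0 C=0)
  2. fill(C) -> (A=0 B=0 C=10)
  3. pour(C -> A) -> (A=8 B=0 C=2)
  4. empty(A) -> (A=0 B=0 C=2)
  5. pour(C -> A) -> (A=2 B=0 C=0)
  6. fill(C) -> (A=2 B=0 C=10)
  7. pour(C -> B) -> (A=2 B=9 C=1)
  8. pour(C -> A) -> (A=3 B=9 C=0)
  9. pour(B -> C) -> (A=3 B=0 C=9)
  10. fill(B) -> (A=3 B=9 C=9)
  11. pour(B -> A) -> (A=8 B=4 C=9)
Target reached → yes.

Answer: yes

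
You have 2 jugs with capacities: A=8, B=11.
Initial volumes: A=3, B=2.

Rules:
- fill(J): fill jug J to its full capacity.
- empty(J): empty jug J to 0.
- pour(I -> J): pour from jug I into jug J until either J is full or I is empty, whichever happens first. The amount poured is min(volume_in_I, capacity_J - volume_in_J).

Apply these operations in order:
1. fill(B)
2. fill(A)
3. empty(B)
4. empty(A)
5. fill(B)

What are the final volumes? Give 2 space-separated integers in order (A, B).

Step 1: fill(B) -> (A=3 B=11)
Step 2: fill(A) -> (A=8 B=11)
Step 3: empty(B) -> (A=8 B=0)
Step 4: empty(A) -> (A=0 B=0)
Step 5: fill(B) -> (A=0 B=11)

Answer: 0 11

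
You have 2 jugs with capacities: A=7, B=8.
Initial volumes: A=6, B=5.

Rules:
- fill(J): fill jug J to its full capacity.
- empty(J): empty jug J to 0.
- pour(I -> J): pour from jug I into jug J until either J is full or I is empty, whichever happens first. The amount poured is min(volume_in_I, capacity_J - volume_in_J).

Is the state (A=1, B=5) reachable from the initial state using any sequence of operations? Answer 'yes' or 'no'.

BFS explored all 31 reachable states.
Reachable set includes: (0,0), (0,1), (0,2), (0,3), (0,4), (0,5), (0,6), (0,7), (0,8), (1,0), (1,8), (2,0) ...
Target (A=1, B=5) not in reachable set → no.

Answer: no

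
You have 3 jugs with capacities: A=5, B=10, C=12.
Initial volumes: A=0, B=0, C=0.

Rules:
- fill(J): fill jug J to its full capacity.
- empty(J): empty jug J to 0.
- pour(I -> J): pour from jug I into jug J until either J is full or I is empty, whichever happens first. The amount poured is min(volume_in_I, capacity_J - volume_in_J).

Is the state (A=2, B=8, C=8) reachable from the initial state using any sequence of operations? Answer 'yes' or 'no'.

BFS explored all 462 reachable states.
Reachable set includes: (0,0,0), (0,0,1), (0,0,2), (0,0,3), (0,0,4), (0,0,5), (0,0,6), (0,0,7), (0,0,8), (0,0,9), (0,0,10), (0,0,11) ...
Target (A=2, B=8, C=8) not in reachable set → no.

Answer: no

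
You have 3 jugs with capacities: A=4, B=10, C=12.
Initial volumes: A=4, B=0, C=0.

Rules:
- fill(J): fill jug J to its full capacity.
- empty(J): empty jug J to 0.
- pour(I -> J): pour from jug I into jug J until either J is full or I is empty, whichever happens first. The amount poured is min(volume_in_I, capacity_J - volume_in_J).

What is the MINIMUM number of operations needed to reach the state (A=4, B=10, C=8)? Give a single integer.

Answer: 4

Derivation:
BFS from (A=4, B=0, C=0). One shortest path:
  1. empty(A) -> (A=0 B=0 C=0)
  2. fill(B) -> (A=0 B=10 C=0)
  3. fill(C) -> (A=0 B=10 C=12)
  4. pour(C -> A) -> (A=4 B=10 C=8)
Reached target in 4 moves.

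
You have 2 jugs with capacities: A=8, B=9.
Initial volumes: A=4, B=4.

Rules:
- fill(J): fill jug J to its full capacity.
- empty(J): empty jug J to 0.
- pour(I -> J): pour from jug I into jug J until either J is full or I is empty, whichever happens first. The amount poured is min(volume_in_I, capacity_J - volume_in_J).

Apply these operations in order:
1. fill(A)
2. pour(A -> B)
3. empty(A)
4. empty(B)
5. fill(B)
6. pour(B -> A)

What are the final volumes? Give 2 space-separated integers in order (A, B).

Step 1: fill(A) -> (A=8 B=4)
Step 2: pour(A -> B) -> (A=3 B=9)
Step 3: empty(A) -> (A=0 B=9)
Step 4: empty(B) -> (A=0 B=0)
Step 5: fill(B) -> (A=0 B=9)
Step 6: pour(B -> A) -> (A=8 B=1)

Answer: 8 1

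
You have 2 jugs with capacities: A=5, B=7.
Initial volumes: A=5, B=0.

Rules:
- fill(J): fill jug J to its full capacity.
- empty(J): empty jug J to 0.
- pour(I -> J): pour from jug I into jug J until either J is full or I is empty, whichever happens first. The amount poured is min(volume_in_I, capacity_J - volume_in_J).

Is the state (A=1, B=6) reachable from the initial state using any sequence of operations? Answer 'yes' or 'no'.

Answer: no

Derivation:
BFS explored all 24 reachable states.
Reachable set includes: (0,0), (0,1), (0,2), (0,3), (0,4), (0,5), (0,6), (0,7), (1,0), (1,7), (2,0), (2,7) ...
Target (A=1, B=6) not in reachable set → no.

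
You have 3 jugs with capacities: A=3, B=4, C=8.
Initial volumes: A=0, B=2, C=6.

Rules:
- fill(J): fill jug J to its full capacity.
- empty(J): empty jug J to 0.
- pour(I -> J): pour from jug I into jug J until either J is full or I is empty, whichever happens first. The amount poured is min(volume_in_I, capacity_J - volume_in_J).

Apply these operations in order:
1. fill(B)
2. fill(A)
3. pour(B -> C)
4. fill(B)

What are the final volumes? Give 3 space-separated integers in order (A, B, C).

Answer: 3 4 8

Derivation:
Step 1: fill(B) -> (A=0 B=4 C=6)
Step 2: fill(A) -> (A=3 B=4 C=6)
Step 3: pour(B -> C) -> (A=3 B=2 C=8)
Step 4: fill(B) -> (A=3 B=4 C=8)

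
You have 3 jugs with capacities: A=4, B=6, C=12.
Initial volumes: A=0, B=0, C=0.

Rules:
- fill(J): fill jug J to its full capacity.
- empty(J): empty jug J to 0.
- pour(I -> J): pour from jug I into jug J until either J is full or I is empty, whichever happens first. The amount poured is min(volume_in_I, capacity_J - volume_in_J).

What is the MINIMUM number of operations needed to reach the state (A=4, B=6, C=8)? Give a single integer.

Answer: 3

Derivation:
BFS from (A=0, B=0, C=0). One shortest path:
  1. fill(B) -> (A=0 B=6 C=0)
  2. fill(C) -> (A=0 B=6 C=12)
  3. pour(C -> A) -> (A=4 B=6 C=8)
Reached target in 3 moves.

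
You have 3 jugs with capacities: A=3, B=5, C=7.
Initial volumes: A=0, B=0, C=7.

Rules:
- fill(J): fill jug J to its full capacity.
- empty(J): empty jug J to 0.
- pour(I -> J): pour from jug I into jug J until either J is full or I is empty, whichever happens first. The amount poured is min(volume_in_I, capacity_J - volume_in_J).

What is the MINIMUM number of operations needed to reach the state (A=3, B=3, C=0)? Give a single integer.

Answer: 4

Derivation:
BFS from (A=0, B=0, C=7). One shortest path:
  1. fill(A) -> (A=3 B=0 C=7)
  2. empty(C) -> (A=3 B=0 C=0)
  3. pour(A -> B) -> (A=0 B=3 C=0)
  4. fill(A) -> (A=3 B=3 C=0)
Reached target in 4 moves.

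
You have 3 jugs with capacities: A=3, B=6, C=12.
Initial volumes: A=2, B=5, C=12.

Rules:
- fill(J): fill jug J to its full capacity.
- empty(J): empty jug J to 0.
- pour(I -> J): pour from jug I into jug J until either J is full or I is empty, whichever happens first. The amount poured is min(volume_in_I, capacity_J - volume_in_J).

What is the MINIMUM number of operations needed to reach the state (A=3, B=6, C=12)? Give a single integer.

Answer: 2

Derivation:
BFS from (A=2, B=5, C=12). One shortest path:
  1. fill(A) -> (A=3 B=5 C=12)
  2. fill(B) -> (A=3 B=6 C=12)
Reached target in 2 moves.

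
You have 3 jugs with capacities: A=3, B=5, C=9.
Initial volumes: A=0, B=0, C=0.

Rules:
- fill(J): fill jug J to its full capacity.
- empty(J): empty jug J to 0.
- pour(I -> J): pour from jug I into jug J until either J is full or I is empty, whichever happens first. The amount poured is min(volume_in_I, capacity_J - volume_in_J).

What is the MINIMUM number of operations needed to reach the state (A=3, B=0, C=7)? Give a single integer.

Answer: 5

Derivation:
BFS from (A=0, B=0, C=0). One shortest path:
  1. fill(B) -> (A=0 B=5 C=0)
  2. pour(B -> A) -> (A=3 B=2 C=0)
  3. pour(B -> C) -> (A=3 B=0 C=2)
  4. fill(B) -> (A=3 B=5 C=2)
  5. pour(B -> C) -> (A=3 B=0 C=7)
Reached target in 5 moves.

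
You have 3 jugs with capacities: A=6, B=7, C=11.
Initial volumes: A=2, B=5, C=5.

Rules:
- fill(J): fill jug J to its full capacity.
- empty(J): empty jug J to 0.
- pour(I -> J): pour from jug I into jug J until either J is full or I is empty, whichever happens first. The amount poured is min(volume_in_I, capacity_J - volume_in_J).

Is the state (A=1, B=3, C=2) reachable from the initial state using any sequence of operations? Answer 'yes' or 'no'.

BFS explored all 373 reachable states.
Reachable set includes: (0,0,0), (0,0,1), (0,0,2), (0,0,3), (0,0,4), (0,0,5), (0,0,6), (0,0,7), (0,0,8), (0,0,9), (0,0,10), (0,0,11) ...
Target (A=1, B=3, C=2) not in reachable set → no.

Answer: no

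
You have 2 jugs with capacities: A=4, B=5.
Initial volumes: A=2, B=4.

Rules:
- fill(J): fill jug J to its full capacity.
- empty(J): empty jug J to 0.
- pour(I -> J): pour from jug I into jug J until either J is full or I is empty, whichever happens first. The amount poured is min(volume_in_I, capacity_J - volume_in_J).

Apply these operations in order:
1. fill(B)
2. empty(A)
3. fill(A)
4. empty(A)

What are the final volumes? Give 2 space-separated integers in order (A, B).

Step 1: fill(B) -> (A=2 B=5)
Step 2: empty(A) -> (A=0 B=5)
Step 3: fill(A) -> (A=4 B=5)
Step 4: empty(A) -> (A=0 B=5)

Answer: 0 5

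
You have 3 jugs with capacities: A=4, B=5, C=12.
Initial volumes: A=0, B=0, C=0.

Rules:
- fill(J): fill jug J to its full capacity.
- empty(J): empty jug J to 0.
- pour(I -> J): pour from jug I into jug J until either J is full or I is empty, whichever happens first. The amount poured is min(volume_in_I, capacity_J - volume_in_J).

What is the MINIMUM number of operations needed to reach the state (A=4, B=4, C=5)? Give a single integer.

Answer: 5

Derivation:
BFS from (A=0, B=0, C=0). One shortest path:
  1. fill(A) -> (A=4 B=0 C=0)
  2. fill(B) -> (A=4 B=5 C=0)
  3. pour(B -> C) -> (A=4 B=0 C=5)
  4. pour(A -> B) -> (A=0 B=4 C=5)
  5. fill(A) -> (A=4 B=4 C=5)
Reached target in 5 moves.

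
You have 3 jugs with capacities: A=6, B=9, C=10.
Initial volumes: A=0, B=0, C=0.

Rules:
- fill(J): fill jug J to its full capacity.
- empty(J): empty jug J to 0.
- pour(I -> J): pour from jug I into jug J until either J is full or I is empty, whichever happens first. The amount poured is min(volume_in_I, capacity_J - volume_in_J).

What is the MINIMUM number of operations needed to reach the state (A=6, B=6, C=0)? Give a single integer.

BFS from (A=0, B=0, C=0). One shortest path:
  1. fill(A) -> (A=6 B=0 C=0)
  2. pour(A -> B) -> (A=0 B=6 C=0)
  3. fill(A) -> (A=6 B=6 C=0)
Reached target in 3 moves.

Answer: 3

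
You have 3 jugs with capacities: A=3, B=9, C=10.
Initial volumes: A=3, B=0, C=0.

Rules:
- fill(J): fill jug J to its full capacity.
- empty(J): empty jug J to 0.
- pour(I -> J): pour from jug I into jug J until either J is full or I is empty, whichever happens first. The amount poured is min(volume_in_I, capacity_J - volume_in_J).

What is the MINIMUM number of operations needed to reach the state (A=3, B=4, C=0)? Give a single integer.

Answer: 6

Derivation:
BFS from (A=3, B=0, C=0). One shortest path:
  1. empty(A) -> (A=0 B=0 C=0)
  2. fill(C) -> (A=0 B=0 C=10)
  3. pour(C -> A) -> (A=3 B=0 C=7)
  4. empty(A) -> (A=0 B=0 C=7)
  5. pour(C -> A) -> (A=3 B=0 C=4)
  6. pour(C -> B) -> (A=3 B=4 C=0)
Reached target in 6 moves.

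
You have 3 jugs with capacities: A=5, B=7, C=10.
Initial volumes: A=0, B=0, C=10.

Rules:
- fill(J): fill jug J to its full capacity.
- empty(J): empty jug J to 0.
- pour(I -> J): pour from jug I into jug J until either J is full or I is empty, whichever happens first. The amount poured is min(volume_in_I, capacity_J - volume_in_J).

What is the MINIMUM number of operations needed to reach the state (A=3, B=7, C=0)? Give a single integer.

BFS from (A=0, B=0, C=10). One shortest path:
  1. pour(C -> B) -> (A=0 B=7 C=3)
  2. pour(C -> A) -> (A=3 B=7 C=0)
Reached target in 2 moves.

Answer: 2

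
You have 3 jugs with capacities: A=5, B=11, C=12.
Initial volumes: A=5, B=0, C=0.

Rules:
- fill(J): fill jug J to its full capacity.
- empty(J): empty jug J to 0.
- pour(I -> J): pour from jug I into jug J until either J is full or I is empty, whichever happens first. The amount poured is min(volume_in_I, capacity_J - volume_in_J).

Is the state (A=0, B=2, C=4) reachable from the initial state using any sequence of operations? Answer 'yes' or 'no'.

BFS from (A=5, B=0, C=0):
  1. fill(C) -> (A=5 B=0 C=12)
  2. pour(A -> B) -> (A=0 B=5 C=12)
  3. pour(C -> A) -> (A=5 B=5 C=7)
  4. pour(A -> B) -> (A=0 B=10 C=7)
  5. pour(C -> A) -> (A=5 B=10 C=2)
  6. pour(A -> B) -> (A=4 B=11 C=2)
  7. empty(B) -> (A=4 B=0 C=2)
  8. pour(C -> B) -> (A=4 B=2 C=0)
  9. pour(A -> C) -> (A=0 B=2 C=4)
Target reached → yes.

Answer: yes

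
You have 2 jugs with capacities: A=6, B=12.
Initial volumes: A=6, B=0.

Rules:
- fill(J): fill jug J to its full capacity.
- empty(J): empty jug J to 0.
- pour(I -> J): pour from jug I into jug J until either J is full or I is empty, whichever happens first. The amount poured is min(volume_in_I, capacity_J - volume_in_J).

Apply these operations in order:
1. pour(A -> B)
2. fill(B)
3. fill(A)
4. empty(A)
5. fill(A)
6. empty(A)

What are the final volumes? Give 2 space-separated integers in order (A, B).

Step 1: pour(A -> B) -> (A=0 B=6)
Step 2: fill(B) -> (A=0 B=12)
Step 3: fill(A) -> (A=6 B=12)
Step 4: empty(A) -> (A=0 B=12)
Step 5: fill(A) -> (A=6 B=12)
Step 6: empty(A) -> (A=0 B=12)

Answer: 0 12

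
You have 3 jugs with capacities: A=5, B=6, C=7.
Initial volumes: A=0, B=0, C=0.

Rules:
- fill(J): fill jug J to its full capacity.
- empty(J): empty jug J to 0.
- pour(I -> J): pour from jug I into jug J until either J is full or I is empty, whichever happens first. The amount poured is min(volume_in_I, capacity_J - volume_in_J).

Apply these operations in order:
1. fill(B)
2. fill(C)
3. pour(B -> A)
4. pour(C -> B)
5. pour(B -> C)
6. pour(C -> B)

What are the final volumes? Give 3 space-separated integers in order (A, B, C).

Step 1: fill(B) -> (A=0 B=6 C=0)
Step 2: fill(C) -> (A=0 B=6 C=7)
Step 3: pour(B -> A) -> (A=5 B=1 C=7)
Step 4: pour(C -> B) -> (A=5 B=6 C=2)
Step 5: pour(B -> C) -> (A=5 B=1 C=7)
Step 6: pour(C -> B) -> (A=5 B=6 C=2)

Answer: 5 6 2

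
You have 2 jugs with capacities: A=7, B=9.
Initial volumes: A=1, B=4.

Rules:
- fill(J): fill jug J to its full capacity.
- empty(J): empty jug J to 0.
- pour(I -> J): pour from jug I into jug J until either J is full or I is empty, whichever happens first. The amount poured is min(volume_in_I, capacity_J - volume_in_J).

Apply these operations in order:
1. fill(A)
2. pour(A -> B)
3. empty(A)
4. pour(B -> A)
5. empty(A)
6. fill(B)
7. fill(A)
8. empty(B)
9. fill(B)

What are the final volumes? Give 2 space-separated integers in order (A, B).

Step 1: fill(A) -> (A=7 B=4)
Step 2: pour(A -> B) -> (A=2 B=9)
Step 3: empty(A) -> (A=0 B=9)
Step 4: pour(B -> A) -> (A=7 B=2)
Step 5: empty(A) -> (A=0 B=2)
Step 6: fill(B) -> (A=0 B=9)
Step 7: fill(A) -> (A=7 B=9)
Step 8: empty(B) -> (A=7 B=0)
Step 9: fill(B) -> (A=7 B=9)

Answer: 7 9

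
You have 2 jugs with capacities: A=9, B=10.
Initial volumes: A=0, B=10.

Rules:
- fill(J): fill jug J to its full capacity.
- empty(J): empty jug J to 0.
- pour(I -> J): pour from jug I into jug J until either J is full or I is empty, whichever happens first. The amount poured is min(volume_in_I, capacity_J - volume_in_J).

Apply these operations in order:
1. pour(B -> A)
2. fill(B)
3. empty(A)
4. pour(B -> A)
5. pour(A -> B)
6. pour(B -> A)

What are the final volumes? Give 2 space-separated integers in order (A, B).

Step 1: pour(B -> A) -> (A=9 B=1)
Step 2: fill(B) -> (A=9 B=10)
Step 3: empty(A) -> (A=0 B=10)
Step 4: pour(B -> A) -> (A=9 B=1)
Step 5: pour(A -> B) -> (A=0 B=10)
Step 6: pour(B -> A) -> (A=9 B=1)

Answer: 9 1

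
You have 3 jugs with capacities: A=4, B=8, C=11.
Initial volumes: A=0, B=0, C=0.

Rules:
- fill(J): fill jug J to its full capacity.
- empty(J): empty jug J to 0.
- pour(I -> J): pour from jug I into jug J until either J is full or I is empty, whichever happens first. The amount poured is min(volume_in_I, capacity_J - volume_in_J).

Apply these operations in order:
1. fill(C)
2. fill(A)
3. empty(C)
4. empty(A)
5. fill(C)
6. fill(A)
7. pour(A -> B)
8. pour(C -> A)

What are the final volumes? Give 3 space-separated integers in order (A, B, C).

Step 1: fill(C) -> (A=0 B=0 C=11)
Step 2: fill(A) -> (A=4 B=0 C=11)
Step 3: empty(C) -> (A=4 B=0 C=0)
Step 4: empty(A) -> (A=0 B=0 C=0)
Step 5: fill(C) -> (A=0 B=0 C=11)
Step 6: fill(A) -> (A=4 B=0 C=11)
Step 7: pour(A -> B) -> (A=0 B=4 C=11)
Step 8: pour(C -> A) -> (A=4 B=4 C=7)

Answer: 4 4 7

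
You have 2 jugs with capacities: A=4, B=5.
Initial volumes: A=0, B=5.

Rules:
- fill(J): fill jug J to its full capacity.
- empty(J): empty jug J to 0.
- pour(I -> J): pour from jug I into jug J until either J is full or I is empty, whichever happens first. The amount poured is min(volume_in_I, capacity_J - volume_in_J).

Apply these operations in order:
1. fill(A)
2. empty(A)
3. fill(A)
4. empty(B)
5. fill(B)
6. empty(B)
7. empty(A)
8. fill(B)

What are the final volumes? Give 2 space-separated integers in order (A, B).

Step 1: fill(A) -> (A=4 B=5)
Step 2: empty(A) -> (A=0 B=5)
Step 3: fill(A) -> (A=4 B=5)
Step 4: empty(B) -> (A=4 B=0)
Step 5: fill(B) -> (A=4 B=5)
Step 6: empty(B) -> (A=4 B=0)
Step 7: empty(A) -> (A=0 B=0)
Step 8: fill(B) -> (A=0 B=5)

Answer: 0 5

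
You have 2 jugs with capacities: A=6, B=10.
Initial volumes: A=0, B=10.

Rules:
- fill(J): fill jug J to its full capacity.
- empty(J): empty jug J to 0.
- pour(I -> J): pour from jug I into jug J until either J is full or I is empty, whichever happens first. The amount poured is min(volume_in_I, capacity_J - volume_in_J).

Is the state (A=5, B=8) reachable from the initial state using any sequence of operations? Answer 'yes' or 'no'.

BFS explored all 16 reachable states.
Reachable set includes: (0,0), (0,2), (0,4), (0,6), (0,8), (0,10), (2,0), (2,10), (4,0), (4,10), (6,0), (6,2) ...
Target (A=5, B=8) not in reachable set → no.

Answer: no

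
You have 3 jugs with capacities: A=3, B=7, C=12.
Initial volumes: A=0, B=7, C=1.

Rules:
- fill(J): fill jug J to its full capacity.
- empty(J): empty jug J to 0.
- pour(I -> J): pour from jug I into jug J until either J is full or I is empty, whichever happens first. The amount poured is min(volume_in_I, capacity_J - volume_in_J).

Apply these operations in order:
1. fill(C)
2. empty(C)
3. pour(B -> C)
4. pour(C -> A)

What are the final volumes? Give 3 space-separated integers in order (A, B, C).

Step 1: fill(C) -> (A=0 B=7 C=12)
Step 2: empty(C) -> (A=0 B=7 C=0)
Step 3: pour(B -> C) -> (A=0 B=0 C=7)
Step 4: pour(C -> A) -> (A=3 B=0 C=4)

Answer: 3 0 4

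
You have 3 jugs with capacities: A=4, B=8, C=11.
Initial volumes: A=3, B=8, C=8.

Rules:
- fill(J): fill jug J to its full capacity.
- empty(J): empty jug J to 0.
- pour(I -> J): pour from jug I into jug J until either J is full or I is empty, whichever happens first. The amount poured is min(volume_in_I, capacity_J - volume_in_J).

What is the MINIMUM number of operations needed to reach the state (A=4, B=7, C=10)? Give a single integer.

BFS from (A=3, B=8, C=8). One shortest path:
  1. empty(B) -> (A=3 B=0 C=8)
  2. fill(C) -> (A=3 B=0 C=11)
  3. pour(C -> B) -> (A=3 B=8 C=3)
  4. pour(B -> A) -> (A=4 B=7 C=3)
  5. empty(A) -> (A=0 B=7 C=3)
  6. pour(C -> A) -> (A=3 B=7 C=0)
  7. fill(C) -> (A=3 B=7 C=11)
  8. pour(C -> A) -> (A=4 B=7 C=10)
Reached target in 8 moves.

Answer: 8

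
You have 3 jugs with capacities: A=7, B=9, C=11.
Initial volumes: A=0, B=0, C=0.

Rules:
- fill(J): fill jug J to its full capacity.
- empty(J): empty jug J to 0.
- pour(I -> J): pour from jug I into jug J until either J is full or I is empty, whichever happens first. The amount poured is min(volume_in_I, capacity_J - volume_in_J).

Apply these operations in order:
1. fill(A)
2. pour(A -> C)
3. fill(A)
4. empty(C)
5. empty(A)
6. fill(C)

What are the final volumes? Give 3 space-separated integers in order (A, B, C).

Step 1: fill(A) -> (A=7 B=0 C=0)
Step 2: pour(A -> C) -> (A=0 B=0 C=7)
Step 3: fill(A) -> (A=7 B=0 C=7)
Step 4: empty(C) -> (A=7 B=0 C=0)
Step 5: empty(A) -> (A=0 B=0 C=0)
Step 6: fill(C) -> (A=0 B=0 C=11)

Answer: 0 0 11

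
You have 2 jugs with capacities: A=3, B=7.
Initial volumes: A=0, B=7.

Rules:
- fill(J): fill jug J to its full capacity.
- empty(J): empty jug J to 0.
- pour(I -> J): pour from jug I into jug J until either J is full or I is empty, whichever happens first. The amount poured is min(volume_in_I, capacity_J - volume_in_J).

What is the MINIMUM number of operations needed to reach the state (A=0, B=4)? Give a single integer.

Answer: 2

Derivation:
BFS from (A=0, B=7). One shortest path:
  1. pour(B -> A) -> (A=3 B=4)
  2. empty(A) -> (A=0 B=4)
Reached target in 2 moves.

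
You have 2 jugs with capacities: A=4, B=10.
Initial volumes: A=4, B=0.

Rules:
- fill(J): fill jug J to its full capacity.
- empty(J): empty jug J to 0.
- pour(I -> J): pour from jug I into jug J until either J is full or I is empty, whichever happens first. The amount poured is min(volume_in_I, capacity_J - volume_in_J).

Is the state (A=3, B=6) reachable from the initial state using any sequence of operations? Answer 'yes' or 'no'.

BFS explored all 14 reachable states.
Reachable set includes: (0,0), (0,2), (0,4), (0,6), (0,8), (0,10), (2,0), (2,10), (4,0), (4,2), (4,4), (4,6) ...
Target (A=3, B=6) not in reachable set → no.

Answer: no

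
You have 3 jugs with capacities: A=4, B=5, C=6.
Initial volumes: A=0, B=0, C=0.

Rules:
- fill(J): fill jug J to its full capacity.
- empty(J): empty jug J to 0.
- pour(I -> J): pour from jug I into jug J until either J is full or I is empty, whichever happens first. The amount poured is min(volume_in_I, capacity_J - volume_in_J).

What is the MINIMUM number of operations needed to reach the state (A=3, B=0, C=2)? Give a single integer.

Answer: 6

Derivation:
BFS from (A=0, B=0, C=0). One shortest path:
  1. fill(A) -> (A=4 B=0 C=0)
  2. fill(C) -> (A=4 B=0 C=6)
  3. pour(A -> B) -> (A=0 B=4 C=6)
  4. pour(C -> A) -> (A=4 B=4 C=2)
  5. pour(A -> B) -> (A=3 B=5 C=2)
  6. empty(B) -> (A=3 B=0 C=2)
Reached target in 6 moves.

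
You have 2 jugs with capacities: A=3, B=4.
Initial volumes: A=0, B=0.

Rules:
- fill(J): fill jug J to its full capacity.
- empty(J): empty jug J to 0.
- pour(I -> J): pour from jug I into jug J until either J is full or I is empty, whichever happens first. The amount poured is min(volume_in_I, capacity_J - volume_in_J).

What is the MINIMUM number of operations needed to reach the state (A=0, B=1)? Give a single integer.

BFS from (A=0, B=0). One shortest path:
  1. fill(B) -> (A=0 B=4)
  2. pour(B -> A) -> (A=3 B=1)
  3. empty(A) -> (A=0 B=1)
Reached target in 3 moves.

Answer: 3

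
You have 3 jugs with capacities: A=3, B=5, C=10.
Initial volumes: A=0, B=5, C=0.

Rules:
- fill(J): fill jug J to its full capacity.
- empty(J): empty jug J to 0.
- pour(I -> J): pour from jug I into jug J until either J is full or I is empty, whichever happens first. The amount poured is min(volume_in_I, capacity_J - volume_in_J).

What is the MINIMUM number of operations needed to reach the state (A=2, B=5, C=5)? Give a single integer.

BFS from (A=0, B=5, C=0). One shortest path:
  1. fill(C) -> (A=0 B=5 C=10)
  2. pour(B -> A) -> (A=3 B=2 C=10)
  3. empty(A) -> (A=0 B=2 C=10)
  4. pour(B -> A) -> (A=2 B=0 C=10)
  5. pour(C -> B) -> (A=2 B=5 C=5)
Reached target in 5 moves.

Answer: 5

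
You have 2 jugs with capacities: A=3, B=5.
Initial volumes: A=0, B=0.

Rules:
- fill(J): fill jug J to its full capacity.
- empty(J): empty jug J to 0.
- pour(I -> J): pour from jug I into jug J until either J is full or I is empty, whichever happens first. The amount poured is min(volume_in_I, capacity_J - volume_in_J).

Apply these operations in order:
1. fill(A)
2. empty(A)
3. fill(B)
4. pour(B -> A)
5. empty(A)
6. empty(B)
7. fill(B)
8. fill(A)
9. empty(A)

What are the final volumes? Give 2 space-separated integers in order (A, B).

Step 1: fill(A) -> (A=3 B=0)
Step 2: empty(A) -> (A=0 B=0)
Step 3: fill(B) -> (A=0 B=5)
Step 4: pour(B -> A) -> (A=3 B=2)
Step 5: empty(A) -> (A=0 B=2)
Step 6: empty(B) -> (A=0 B=0)
Step 7: fill(B) -> (A=0 B=5)
Step 8: fill(A) -> (A=3 B=5)
Step 9: empty(A) -> (A=0 B=5)

Answer: 0 5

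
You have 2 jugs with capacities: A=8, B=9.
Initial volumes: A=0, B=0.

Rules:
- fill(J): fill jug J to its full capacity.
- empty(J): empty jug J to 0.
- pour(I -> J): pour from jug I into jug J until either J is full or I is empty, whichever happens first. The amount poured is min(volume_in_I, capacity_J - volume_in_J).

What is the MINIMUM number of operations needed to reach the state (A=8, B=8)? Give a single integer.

BFS from (A=0, B=0). One shortest path:
  1. fill(A) -> (A=8 B=0)
  2. pour(A -> B) -> (A=0 B=8)
  3. fill(A) -> (A=8 B=8)
Reached target in 3 moves.

Answer: 3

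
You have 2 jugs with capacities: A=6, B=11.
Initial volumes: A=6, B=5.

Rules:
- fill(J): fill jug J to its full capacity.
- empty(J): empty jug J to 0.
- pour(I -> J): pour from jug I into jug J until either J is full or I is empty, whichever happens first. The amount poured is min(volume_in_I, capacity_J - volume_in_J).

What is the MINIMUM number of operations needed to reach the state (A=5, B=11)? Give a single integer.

BFS from (A=6, B=5). One shortest path:
  1. empty(A) -> (A=0 B=5)
  2. pour(B -> A) -> (A=5 B=0)
  3. fill(B) -> (A=5 B=11)
Reached target in 3 moves.

Answer: 3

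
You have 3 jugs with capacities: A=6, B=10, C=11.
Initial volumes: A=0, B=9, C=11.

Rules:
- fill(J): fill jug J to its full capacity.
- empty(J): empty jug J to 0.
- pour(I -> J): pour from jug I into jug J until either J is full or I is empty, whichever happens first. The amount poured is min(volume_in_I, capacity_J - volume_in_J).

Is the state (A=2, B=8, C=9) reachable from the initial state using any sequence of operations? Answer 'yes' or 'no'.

Answer: no

Derivation:
BFS explored all 474 reachable states.
Reachable set includes: (0,0,0), (0,0,1), (0,0,2), (0,0,3), (0,0,4), (0,0,5), (0,0,6), (0,0,7), (0,0,8), (0,0,9), (0,0,10), (0,0,11) ...
Target (A=2, B=8, C=9) not in reachable set → no.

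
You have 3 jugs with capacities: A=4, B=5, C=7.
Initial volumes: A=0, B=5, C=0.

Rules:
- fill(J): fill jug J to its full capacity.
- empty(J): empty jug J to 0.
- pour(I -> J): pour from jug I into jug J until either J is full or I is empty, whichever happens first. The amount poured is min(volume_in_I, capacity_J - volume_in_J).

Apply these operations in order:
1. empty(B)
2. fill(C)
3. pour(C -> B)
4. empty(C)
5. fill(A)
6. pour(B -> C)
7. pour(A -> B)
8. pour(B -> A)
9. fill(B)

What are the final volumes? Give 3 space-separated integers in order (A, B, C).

Answer: 4 5 5

Derivation:
Step 1: empty(B) -> (A=0 B=0 C=0)
Step 2: fill(C) -> (A=0 B=0 C=7)
Step 3: pour(C -> B) -> (A=0 B=5 C=2)
Step 4: empty(C) -> (A=0 B=5 C=0)
Step 5: fill(A) -> (A=4 B=5 C=0)
Step 6: pour(B -> C) -> (A=4 B=0 C=5)
Step 7: pour(A -> B) -> (A=0 B=4 C=5)
Step 8: pour(B -> A) -> (A=4 B=0 C=5)
Step 9: fill(B) -> (A=4 B=5 C=5)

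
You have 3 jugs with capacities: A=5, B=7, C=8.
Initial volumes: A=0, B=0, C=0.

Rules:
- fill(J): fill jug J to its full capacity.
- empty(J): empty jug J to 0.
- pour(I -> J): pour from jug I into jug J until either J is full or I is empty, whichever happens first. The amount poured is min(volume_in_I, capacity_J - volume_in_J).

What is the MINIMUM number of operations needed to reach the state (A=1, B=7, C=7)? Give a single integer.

Answer: 5

Derivation:
BFS from (A=0, B=0, C=0). One shortest path:
  1. fill(C) -> (A=0 B=0 C=8)
  2. pour(C -> B) -> (A=0 B=7 C=1)
  3. pour(C -> A) -> (A=1 B=7 C=0)
  4. pour(B -> C) -> (A=1 B=0 C=7)
  5. fill(B) -> (A=1 B=7 C=7)
Reached target in 5 moves.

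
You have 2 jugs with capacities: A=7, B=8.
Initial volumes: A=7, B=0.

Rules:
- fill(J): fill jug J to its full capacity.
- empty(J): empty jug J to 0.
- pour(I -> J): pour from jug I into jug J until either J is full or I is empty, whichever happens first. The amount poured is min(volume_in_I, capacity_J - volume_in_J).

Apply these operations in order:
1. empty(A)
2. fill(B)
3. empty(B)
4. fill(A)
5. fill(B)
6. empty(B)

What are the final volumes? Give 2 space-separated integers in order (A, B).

Answer: 7 0

Derivation:
Step 1: empty(A) -> (A=0 B=0)
Step 2: fill(B) -> (A=0 B=8)
Step 3: empty(B) -> (A=0 B=0)
Step 4: fill(A) -> (A=7 B=0)
Step 5: fill(B) -> (A=7 B=8)
Step 6: empty(B) -> (A=7 B=0)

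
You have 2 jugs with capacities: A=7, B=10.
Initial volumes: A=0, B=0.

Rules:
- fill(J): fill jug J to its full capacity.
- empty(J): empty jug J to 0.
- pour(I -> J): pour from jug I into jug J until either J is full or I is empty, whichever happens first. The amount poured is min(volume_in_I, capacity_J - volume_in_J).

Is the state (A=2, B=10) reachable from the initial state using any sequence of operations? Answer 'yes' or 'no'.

Answer: yes

Derivation:
BFS from (A=0, B=0):
  1. fill(B) -> (A=0 B=10)
  2. pour(B -> A) -> (A=7 B=3)
  3. empty(A) -> (A=0 B=3)
  4. pour(B -> A) -> (A=3 B=0)
  5. fill(B) -> (A=3 B=10)
  6. pour(B -> A) -> (A=7 B=6)
  7. empty(A) -> (A=0 B=6)
  8. pour(B -> A) -> (A=6 B=0)
  9. fill(B) -> (A=6 B=10)
  10. pour(B -> A) -> (A=7 B=9)
  11. empty(A) -> (A=0 B=9)
  12. pour(B -> A) -> (A=7 B=2)
  13. empty(A) -> (A=0 B=2)
  14. pour(B -> A) -> (A=2 B=0)
  15. fill(B) -> (A=2 B=10)
Target reached → yes.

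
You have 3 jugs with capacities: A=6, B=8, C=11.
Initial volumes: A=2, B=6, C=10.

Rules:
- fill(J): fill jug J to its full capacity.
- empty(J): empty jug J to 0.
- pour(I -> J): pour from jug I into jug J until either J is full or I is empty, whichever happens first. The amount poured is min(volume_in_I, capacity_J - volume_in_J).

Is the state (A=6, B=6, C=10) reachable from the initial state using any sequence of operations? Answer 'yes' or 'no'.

Answer: yes

Derivation:
BFS from (A=2, B=6, C=10):
  1. fill(A) -> (A=6 B=6 C=10)
Target reached → yes.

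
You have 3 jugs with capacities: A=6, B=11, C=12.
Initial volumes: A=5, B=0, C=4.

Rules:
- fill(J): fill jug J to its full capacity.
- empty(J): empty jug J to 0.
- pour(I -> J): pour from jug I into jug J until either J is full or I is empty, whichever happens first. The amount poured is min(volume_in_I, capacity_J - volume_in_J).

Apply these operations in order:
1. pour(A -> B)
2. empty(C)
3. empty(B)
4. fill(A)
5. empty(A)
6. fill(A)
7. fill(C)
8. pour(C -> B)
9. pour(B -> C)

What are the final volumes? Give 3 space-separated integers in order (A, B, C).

Step 1: pour(A -> B) -> (A=0 B=5 C=4)
Step 2: empty(C) -> (A=0 B=5 C=0)
Step 3: empty(B) -> (A=0 B=0 C=0)
Step 4: fill(A) -> (A=6 B=0 C=0)
Step 5: empty(A) -> (A=0 B=0 C=0)
Step 6: fill(A) -> (A=6 B=0 C=0)
Step 7: fill(C) -> (A=6 B=0 C=12)
Step 8: pour(C -> B) -> (A=6 B=11 C=1)
Step 9: pour(B -> C) -> (A=6 B=0 C=12)

Answer: 6 0 12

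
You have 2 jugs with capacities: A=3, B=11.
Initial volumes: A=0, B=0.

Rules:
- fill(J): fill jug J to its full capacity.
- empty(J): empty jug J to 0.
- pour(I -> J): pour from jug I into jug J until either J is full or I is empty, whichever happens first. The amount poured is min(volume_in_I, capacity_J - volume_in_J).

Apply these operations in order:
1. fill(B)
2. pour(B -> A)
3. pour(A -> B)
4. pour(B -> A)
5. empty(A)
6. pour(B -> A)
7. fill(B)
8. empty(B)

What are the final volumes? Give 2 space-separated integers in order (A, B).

Step 1: fill(B) -> (A=0 B=11)
Step 2: pour(B -> A) -> (A=3 B=8)
Step 3: pour(A -> B) -> (A=0 B=11)
Step 4: pour(B -> A) -> (A=3 B=8)
Step 5: empty(A) -> (A=0 B=8)
Step 6: pour(B -> A) -> (A=3 B=5)
Step 7: fill(B) -> (A=3 B=11)
Step 8: empty(B) -> (A=3 B=0)

Answer: 3 0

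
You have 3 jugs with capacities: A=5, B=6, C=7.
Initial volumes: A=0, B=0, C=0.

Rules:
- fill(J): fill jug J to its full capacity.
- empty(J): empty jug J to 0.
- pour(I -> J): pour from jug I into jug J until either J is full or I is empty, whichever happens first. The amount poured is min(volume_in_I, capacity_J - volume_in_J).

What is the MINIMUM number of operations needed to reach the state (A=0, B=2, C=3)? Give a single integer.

BFS from (A=0, B=0, C=0). One shortest path:
  1. fill(C) -> (A=0 B=0 C=7)
  2. pour(C -> A) -> (A=5 B=0 C=2)
  3. pour(C -> B) -> (A=5 B=2 C=0)
  4. pour(A -> C) -> (A=0 B=2 C=5)
  5. fill(A) -> (A=5 B=2 C=5)
  6. pour(A -> C) -> (A=3 B=2 C=7)
  7. empty(C) -> (A=3 B=2 C=0)
  8. pour(A -> C) -> (A=0 B=2 C=3)
Reached target in 8 moves.

Answer: 8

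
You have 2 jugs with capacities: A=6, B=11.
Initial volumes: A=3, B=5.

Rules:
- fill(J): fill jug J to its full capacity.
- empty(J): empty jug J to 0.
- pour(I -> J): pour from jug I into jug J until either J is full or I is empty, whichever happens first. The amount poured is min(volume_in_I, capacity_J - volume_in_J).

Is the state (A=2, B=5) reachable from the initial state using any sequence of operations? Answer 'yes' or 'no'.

Answer: no

Derivation:
BFS explored all 35 reachable states.
Reachable set includes: (0,0), (0,1), (0,2), (0,3), (0,4), (0,5), (0,6), (0,7), (0,8), (0,9), (0,10), (0,11) ...
Target (A=2, B=5) not in reachable set → no.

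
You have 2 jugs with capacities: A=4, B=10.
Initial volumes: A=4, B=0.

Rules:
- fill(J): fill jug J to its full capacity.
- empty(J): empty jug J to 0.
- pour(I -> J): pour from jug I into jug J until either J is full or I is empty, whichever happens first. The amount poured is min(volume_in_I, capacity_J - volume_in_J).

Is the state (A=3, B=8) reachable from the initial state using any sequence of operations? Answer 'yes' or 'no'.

Answer: no

Derivation:
BFS explored all 14 reachable states.
Reachable set includes: (0,0), (0,2), (0,4), (0,6), (0,8), (0,10), (2,0), (2,10), (4,0), (4,2), (4,4), (4,6) ...
Target (A=3, B=8) not in reachable set → no.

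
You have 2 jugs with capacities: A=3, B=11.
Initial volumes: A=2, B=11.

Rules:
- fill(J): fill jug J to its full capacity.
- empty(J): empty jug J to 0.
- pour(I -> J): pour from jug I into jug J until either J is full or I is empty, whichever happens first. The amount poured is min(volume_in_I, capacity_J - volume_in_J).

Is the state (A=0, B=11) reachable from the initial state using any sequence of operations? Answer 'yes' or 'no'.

BFS from (A=2, B=11):
  1. empty(A) -> (A=0 B=11)
Target reached → yes.

Answer: yes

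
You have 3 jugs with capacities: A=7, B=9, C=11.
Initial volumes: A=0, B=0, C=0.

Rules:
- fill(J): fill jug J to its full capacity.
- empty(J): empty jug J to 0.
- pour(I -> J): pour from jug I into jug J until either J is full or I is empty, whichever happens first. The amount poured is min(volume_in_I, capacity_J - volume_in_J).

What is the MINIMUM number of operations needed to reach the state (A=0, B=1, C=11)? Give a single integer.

Answer: 8

Derivation:
BFS from (A=0, B=0, C=0). One shortest path:
  1. fill(A) -> (A=7 B=0 C=0)
  2. fill(B) -> (A=7 B=9 C=0)
  3. pour(A -> C) -> (A=0 B=9 C=7)
  4. fill(A) -> (A=7 B=9 C=7)
  5. pour(A -> C) -> (A=3 B=9 C=11)
  6. empty(C) -> (A=3 B=9 C=0)
  7. pour(A -> C) -> (A=0 B=9 C=3)
  8. pour(B -> C) -> (A=0 B=1 C=11)
Reached target in 8 moves.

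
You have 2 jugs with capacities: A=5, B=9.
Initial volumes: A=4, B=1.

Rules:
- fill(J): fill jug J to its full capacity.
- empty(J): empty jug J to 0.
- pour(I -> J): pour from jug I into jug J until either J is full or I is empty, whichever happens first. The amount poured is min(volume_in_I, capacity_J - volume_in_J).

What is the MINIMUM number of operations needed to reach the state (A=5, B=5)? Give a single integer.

Answer: 2

Derivation:
BFS from (A=4, B=1). One shortest path:
  1. pour(A -> B) -> (A=0 B=5)
  2. fill(A) -> (A=5 B=5)
Reached target in 2 moves.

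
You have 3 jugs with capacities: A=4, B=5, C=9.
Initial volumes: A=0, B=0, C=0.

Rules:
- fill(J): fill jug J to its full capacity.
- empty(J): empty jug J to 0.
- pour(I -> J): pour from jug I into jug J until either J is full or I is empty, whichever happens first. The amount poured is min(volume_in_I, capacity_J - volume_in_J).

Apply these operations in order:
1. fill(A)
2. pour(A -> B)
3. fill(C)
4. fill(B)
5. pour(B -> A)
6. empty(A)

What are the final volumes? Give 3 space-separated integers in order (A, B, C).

Step 1: fill(A) -> (A=4 B=0 C=0)
Step 2: pour(A -> B) -> (A=0 B=4 C=0)
Step 3: fill(C) -> (A=0 B=4 C=9)
Step 4: fill(B) -> (A=0 B=5 C=9)
Step 5: pour(B -> A) -> (A=4 B=1 C=9)
Step 6: empty(A) -> (A=0 B=1 C=9)

Answer: 0 1 9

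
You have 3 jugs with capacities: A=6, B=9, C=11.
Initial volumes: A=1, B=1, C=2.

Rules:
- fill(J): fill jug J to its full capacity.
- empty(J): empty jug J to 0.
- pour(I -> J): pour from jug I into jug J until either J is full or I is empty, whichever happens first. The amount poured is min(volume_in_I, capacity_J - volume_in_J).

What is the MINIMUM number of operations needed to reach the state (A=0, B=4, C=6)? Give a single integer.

BFS from (A=1, B=1, C=2). One shortest path:
  1. fill(B) -> (A=1 B=9 C=2)
  2. empty(C) -> (A=1 B=9 C=0)
  3. pour(B -> A) -> (A=6 B=4 C=0)
  4. pour(A -> C) -> (A=0 B=4 C=6)
Reached target in 4 moves.

Answer: 4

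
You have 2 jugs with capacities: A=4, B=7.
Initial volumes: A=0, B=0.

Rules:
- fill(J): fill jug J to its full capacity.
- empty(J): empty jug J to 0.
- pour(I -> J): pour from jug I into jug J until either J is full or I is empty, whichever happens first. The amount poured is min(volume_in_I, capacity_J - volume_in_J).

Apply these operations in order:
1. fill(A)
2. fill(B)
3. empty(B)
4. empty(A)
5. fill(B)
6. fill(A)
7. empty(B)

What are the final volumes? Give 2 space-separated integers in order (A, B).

Answer: 4 0

Derivation:
Step 1: fill(A) -> (A=4 B=0)
Step 2: fill(B) -> (A=4 B=7)
Step 3: empty(B) -> (A=4 B=0)
Step 4: empty(A) -> (A=0 B=0)
Step 5: fill(B) -> (A=0 B=7)
Step 6: fill(A) -> (A=4 B=7)
Step 7: empty(B) -> (A=4 B=0)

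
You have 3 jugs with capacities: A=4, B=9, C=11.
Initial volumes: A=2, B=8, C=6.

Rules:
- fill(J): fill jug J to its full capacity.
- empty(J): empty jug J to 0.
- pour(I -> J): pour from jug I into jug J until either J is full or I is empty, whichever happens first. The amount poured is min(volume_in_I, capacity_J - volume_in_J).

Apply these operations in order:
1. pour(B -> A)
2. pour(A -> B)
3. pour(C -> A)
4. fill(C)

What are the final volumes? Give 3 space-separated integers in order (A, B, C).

Step 1: pour(B -> A) -> (A=4 B=6 C=6)
Step 2: pour(A -> B) -> (A=1 B=9 C=6)
Step 3: pour(C -> A) -> (A=4 B=9 C=3)
Step 4: fill(C) -> (A=4 B=9 C=11)

Answer: 4 9 11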